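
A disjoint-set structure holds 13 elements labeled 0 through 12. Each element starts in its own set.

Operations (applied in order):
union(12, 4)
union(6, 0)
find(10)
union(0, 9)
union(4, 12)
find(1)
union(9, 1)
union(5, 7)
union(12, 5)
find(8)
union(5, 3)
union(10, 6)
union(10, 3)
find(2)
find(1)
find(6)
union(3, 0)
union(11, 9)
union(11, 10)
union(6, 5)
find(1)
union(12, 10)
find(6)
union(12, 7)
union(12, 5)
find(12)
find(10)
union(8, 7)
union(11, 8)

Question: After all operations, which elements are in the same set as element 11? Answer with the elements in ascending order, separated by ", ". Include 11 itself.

Step 1: union(12, 4) -> merged; set of 12 now {4, 12}
Step 2: union(6, 0) -> merged; set of 6 now {0, 6}
Step 3: find(10) -> no change; set of 10 is {10}
Step 4: union(0, 9) -> merged; set of 0 now {0, 6, 9}
Step 5: union(4, 12) -> already same set; set of 4 now {4, 12}
Step 6: find(1) -> no change; set of 1 is {1}
Step 7: union(9, 1) -> merged; set of 9 now {0, 1, 6, 9}
Step 8: union(5, 7) -> merged; set of 5 now {5, 7}
Step 9: union(12, 5) -> merged; set of 12 now {4, 5, 7, 12}
Step 10: find(8) -> no change; set of 8 is {8}
Step 11: union(5, 3) -> merged; set of 5 now {3, 4, 5, 7, 12}
Step 12: union(10, 6) -> merged; set of 10 now {0, 1, 6, 9, 10}
Step 13: union(10, 3) -> merged; set of 10 now {0, 1, 3, 4, 5, 6, 7, 9, 10, 12}
Step 14: find(2) -> no change; set of 2 is {2}
Step 15: find(1) -> no change; set of 1 is {0, 1, 3, 4, 5, 6, 7, 9, 10, 12}
Step 16: find(6) -> no change; set of 6 is {0, 1, 3, 4, 5, 6, 7, 9, 10, 12}
Step 17: union(3, 0) -> already same set; set of 3 now {0, 1, 3, 4, 5, 6, 7, 9, 10, 12}
Step 18: union(11, 9) -> merged; set of 11 now {0, 1, 3, 4, 5, 6, 7, 9, 10, 11, 12}
Step 19: union(11, 10) -> already same set; set of 11 now {0, 1, 3, 4, 5, 6, 7, 9, 10, 11, 12}
Step 20: union(6, 5) -> already same set; set of 6 now {0, 1, 3, 4, 5, 6, 7, 9, 10, 11, 12}
Step 21: find(1) -> no change; set of 1 is {0, 1, 3, 4, 5, 6, 7, 9, 10, 11, 12}
Step 22: union(12, 10) -> already same set; set of 12 now {0, 1, 3, 4, 5, 6, 7, 9, 10, 11, 12}
Step 23: find(6) -> no change; set of 6 is {0, 1, 3, 4, 5, 6, 7, 9, 10, 11, 12}
Step 24: union(12, 7) -> already same set; set of 12 now {0, 1, 3, 4, 5, 6, 7, 9, 10, 11, 12}
Step 25: union(12, 5) -> already same set; set of 12 now {0, 1, 3, 4, 5, 6, 7, 9, 10, 11, 12}
Step 26: find(12) -> no change; set of 12 is {0, 1, 3, 4, 5, 6, 7, 9, 10, 11, 12}
Step 27: find(10) -> no change; set of 10 is {0, 1, 3, 4, 5, 6, 7, 9, 10, 11, 12}
Step 28: union(8, 7) -> merged; set of 8 now {0, 1, 3, 4, 5, 6, 7, 8, 9, 10, 11, 12}
Step 29: union(11, 8) -> already same set; set of 11 now {0, 1, 3, 4, 5, 6, 7, 8, 9, 10, 11, 12}
Component of 11: {0, 1, 3, 4, 5, 6, 7, 8, 9, 10, 11, 12}

Answer: 0, 1, 3, 4, 5, 6, 7, 8, 9, 10, 11, 12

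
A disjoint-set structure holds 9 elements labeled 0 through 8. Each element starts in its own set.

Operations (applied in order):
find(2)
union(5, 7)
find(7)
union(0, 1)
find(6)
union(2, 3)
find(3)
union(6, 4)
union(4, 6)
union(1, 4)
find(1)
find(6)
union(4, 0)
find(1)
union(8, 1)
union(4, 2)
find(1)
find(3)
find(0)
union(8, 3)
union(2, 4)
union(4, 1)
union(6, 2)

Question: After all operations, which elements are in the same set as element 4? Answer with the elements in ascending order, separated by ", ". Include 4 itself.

Step 1: find(2) -> no change; set of 2 is {2}
Step 2: union(5, 7) -> merged; set of 5 now {5, 7}
Step 3: find(7) -> no change; set of 7 is {5, 7}
Step 4: union(0, 1) -> merged; set of 0 now {0, 1}
Step 5: find(6) -> no change; set of 6 is {6}
Step 6: union(2, 3) -> merged; set of 2 now {2, 3}
Step 7: find(3) -> no change; set of 3 is {2, 3}
Step 8: union(6, 4) -> merged; set of 6 now {4, 6}
Step 9: union(4, 6) -> already same set; set of 4 now {4, 6}
Step 10: union(1, 4) -> merged; set of 1 now {0, 1, 4, 6}
Step 11: find(1) -> no change; set of 1 is {0, 1, 4, 6}
Step 12: find(6) -> no change; set of 6 is {0, 1, 4, 6}
Step 13: union(4, 0) -> already same set; set of 4 now {0, 1, 4, 6}
Step 14: find(1) -> no change; set of 1 is {0, 1, 4, 6}
Step 15: union(8, 1) -> merged; set of 8 now {0, 1, 4, 6, 8}
Step 16: union(4, 2) -> merged; set of 4 now {0, 1, 2, 3, 4, 6, 8}
Step 17: find(1) -> no change; set of 1 is {0, 1, 2, 3, 4, 6, 8}
Step 18: find(3) -> no change; set of 3 is {0, 1, 2, 3, 4, 6, 8}
Step 19: find(0) -> no change; set of 0 is {0, 1, 2, 3, 4, 6, 8}
Step 20: union(8, 3) -> already same set; set of 8 now {0, 1, 2, 3, 4, 6, 8}
Step 21: union(2, 4) -> already same set; set of 2 now {0, 1, 2, 3, 4, 6, 8}
Step 22: union(4, 1) -> already same set; set of 4 now {0, 1, 2, 3, 4, 6, 8}
Step 23: union(6, 2) -> already same set; set of 6 now {0, 1, 2, 3, 4, 6, 8}
Component of 4: {0, 1, 2, 3, 4, 6, 8}

Answer: 0, 1, 2, 3, 4, 6, 8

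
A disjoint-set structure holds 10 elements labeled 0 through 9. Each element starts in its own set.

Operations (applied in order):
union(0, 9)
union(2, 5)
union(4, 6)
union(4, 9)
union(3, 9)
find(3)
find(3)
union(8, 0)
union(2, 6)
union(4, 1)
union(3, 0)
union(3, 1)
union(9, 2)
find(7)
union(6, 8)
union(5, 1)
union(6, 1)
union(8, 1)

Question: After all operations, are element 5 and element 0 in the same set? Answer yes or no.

Answer: yes

Derivation:
Step 1: union(0, 9) -> merged; set of 0 now {0, 9}
Step 2: union(2, 5) -> merged; set of 2 now {2, 5}
Step 3: union(4, 6) -> merged; set of 4 now {4, 6}
Step 4: union(4, 9) -> merged; set of 4 now {0, 4, 6, 9}
Step 5: union(3, 9) -> merged; set of 3 now {0, 3, 4, 6, 9}
Step 6: find(3) -> no change; set of 3 is {0, 3, 4, 6, 9}
Step 7: find(3) -> no change; set of 3 is {0, 3, 4, 6, 9}
Step 8: union(8, 0) -> merged; set of 8 now {0, 3, 4, 6, 8, 9}
Step 9: union(2, 6) -> merged; set of 2 now {0, 2, 3, 4, 5, 6, 8, 9}
Step 10: union(4, 1) -> merged; set of 4 now {0, 1, 2, 3, 4, 5, 6, 8, 9}
Step 11: union(3, 0) -> already same set; set of 3 now {0, 1, 2, 3, 4, 5, 6, 8, 9}
Step 12: union(3, 1) -> already same set; set of 3 now {0, 1, 2, 3, 4, 5, 6, 8, 9}
Step 13: union(9, 2) -> already same set; set of 9 now {0, 1, 2, 3, 4, 5, 6, 8, 9}
Step 14: find(7) -> no change; set of 7 is {7}
Step 15: union(6, 8) -> already same set; set of 6 now {0, 1, 2, 3, 4, 5, 6, 8, 9}
Step 16: union(5, 1) -> already same set; set of 5 now {0, 1, 2, 3, 4, 5, 6, 8, 9}
Step 17: union(6, 1) -> already same set; set of 6 now {0, 1, 2, 3, 4, 5, 6, 8, 9}
Step 18: union(8, 1) -> already same set; set of 8 now {0, 1, 2, 3, 4, 5, 6, 8, 9}
Set of 5: {0, 1, 2, 3, 4, 5, 6, 8, 9}; 0 is a member.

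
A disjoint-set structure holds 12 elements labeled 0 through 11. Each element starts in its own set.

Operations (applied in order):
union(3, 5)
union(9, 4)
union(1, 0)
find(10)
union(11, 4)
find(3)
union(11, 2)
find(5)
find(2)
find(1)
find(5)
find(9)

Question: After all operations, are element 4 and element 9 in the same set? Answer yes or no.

Answer: yes

Derivation:
Step 1: union(3, 5) -> merged; set of 3 now {3, 5}
Step 2: union(9, 4) -> merged; set of 9 now {4, 9}
Step 3: union(1, 0) -> merged; set of 1 now {0, 1}
Step 4: find(10) -> no change; set of 10 is {10}
Step 5: union(11, 4) -> merged; set of 11 now {4, 9, 11}
Step 6: find(3) -> no change; set of 3 is {3, 5}
Step 7: union(11, 2) -> merged; set of 11 now {2, 4, 9, 11}
Step 8: find(5) -> no change; set of 5 is {3, 5}
Step 9: find(2) -> no change; set of 2 is {2, 4, 9, 11}
Step 10: find(1) -> no change; set of 1 is {0, 1}
Step 11: find(5) -> no change; set of 5 is {3, 5}
Step 12: find(9) -> no change; set of 9 is {2, 4, 9, 11}
Set of 4: {2, 4, 9, 11}; 9 is a member.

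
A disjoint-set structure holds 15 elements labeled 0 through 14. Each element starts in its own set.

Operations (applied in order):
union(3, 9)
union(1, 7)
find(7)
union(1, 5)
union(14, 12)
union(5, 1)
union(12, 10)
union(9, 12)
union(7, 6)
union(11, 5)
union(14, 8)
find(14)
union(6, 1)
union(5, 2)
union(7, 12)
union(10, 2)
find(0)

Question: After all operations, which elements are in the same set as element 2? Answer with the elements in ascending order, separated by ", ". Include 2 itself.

Answer: 1, 2, 3, 5, 6, 7, 8, 9, 10, 11, 12, 14

Derivation:
Step 1: union(3, 9) -> merged; set of 3 now {3, 9}
Step 2: union(1, 7) -> merged; set of 1 now {1, 7}
Step 3: find(7) -> no change; set of 7 is {1, 7}
Step 4: union(1, 5) -> merged; set of 1 now {1, 5, 7}
Step 5: union(14, 12) -> merged; set of 14 now {12, 14}
Step 6: union(5, 1) -> already same set; set of 5 now {1, 5, 7}
Step 7: union(12, 10) -> merged; set of 12 now {10, 12, 14}
Step 8: union(9, 12) -> merged; set of 9 now {3, 9, 10, 12, 14}
Step 9: union(7, 6) -> merged; set of 7 now {1, 5, 6, 7}
Step 10: union(11, 5) -> merged; set of 11 now {1, 5, 6, 7, 11}
Step 11: union(14, 8) -> merged; set of 14 now {3, 8, 9, 10, 12, 14}
Step 12: find(14) -> no change; set of 14 is {3, 8, 9, 10, 12, 14}
Step 13: union(6, 1) -> already same set; set of 6 now {1, 5, 6, 7, 11}
Step 14: union(5, 2) -> merged; set of 5 now {1, 2, 5, 6, 7, 11}
Step 15: union(7, 12) -> merged; set of 7 now {1, 2, 3, 5, 6, 7, 8, 9, 10, 11, 12, 14}
Step 16: union(10, 2) -> already same set; set of 10 now {1, 2, 3, 5, 6, 7, 8, 9, 10, 11, 12, 14}
Step 17: find(0) -> no change; set of 0 is {0}
Component of 2: {1, 2, 3, 5, 6, 7, 8, 9, 10, 11, 12, 14}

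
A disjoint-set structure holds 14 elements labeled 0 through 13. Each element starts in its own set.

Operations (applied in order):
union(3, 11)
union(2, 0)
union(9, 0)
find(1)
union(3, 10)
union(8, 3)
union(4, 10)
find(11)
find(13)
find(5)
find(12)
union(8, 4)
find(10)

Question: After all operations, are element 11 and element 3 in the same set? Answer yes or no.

Step 1: union(3, 11) -> merged; set of 3 now {3, 11}
Step 2: union(2, 0) -> merged; set of 2 now {0, 2}
Step 3: union(9, 0) -> merged; set of 9 now {0, 2, 9}
Step 4: find(1) -> no change; set of 1 is {1}
Step 5: union(3, 10) -> merged; set of 3 now {3, 10, 11}
Step 6: union(8, 3) -> merged; set of 8 now {3, 8, 10, 11}
Step 7: union(4, 10) -> merged; set of 4 now {3, 4, 8, 10, 11}
Step 8: find(11) -> no change; set of 11 is {3, 4, 8, 10, 11}
Step 9: find(13) -> no change; set of 13 is {13}
Step 10: find(5) -> no change; set of 5 is {5}
Step 11: find(12) -> no change; set of 12 is {12}
Step 12: union(8, 4) -> already same set; set of 8 now {3, 4, 8, 10, 11}
Step 13: find(10) -> no change; set of 10 is {3, 4, 8, 10, 11}
Set of 11: {3, 4, 8, 10, 11}; 3 is a member.

Answer: yes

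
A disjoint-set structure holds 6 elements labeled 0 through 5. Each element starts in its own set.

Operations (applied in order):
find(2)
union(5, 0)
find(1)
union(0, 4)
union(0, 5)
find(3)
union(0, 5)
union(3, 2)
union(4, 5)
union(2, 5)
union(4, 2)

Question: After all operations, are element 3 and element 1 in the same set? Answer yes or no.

Step 1: find(2) -> no change; set of 2 is {2}
Step 2: union(5, 0) -> merged; set of 5 now {0, 5}
Step 3: find(1) -> no change; set of 1 is {1}
Step 4: union(0, 4) -> merged; set of 0 now {0, 4, 5}
Step 5: union(0, 5) -> already same set; set of 0 now {0, 4, 5}
Step 6: find(3) -> no change; set of 3 is {3}
Step 7: union(0, 5) -> already same set; set of 0 now {0, 4, 5}
Step 8: union(3, 2) -> merged; set of 3 now {2, 3}
Step 9: union(4, 5) -> already same set; set of 4 now {0, 4, 5}
Step 10: union(2, 5) -> merged; set of 2 now {0, 2, 3, 4, 5}
Step 11: union(4, 2) -> already same set; set of 4 now {0, 2, 3, 4, 5}
Set of 3: {0, 2, 3, 4, 5}; 1 is not a member.

Answer: no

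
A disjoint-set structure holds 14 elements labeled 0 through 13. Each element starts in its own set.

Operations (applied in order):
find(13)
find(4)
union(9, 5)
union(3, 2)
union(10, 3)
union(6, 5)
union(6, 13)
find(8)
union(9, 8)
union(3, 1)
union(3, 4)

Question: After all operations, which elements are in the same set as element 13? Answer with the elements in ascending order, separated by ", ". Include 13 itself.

Answer: 5, 6, 8, 9, 13

Derivation:
Step 1: find(13) -> no change; set of 13 is {13}
Step 2: find(4) -> no change; set of 4 is {4}
Step 3: union(9, 5) -> merged; set of 9 now {5, 9}
Step 4: union(3, 2) -> merged; set of 3 now {2, 3}
Step 5: union(10, 3) -> merged; set of 10 now {2, 3, 10}
Step 6: union(6, 5) -> merged; set of 6 now {5, 6, 9}
Step 7: union(6, 13) -> merged; set of 6 now {5, 6, 9, 13}
Step 8: find(8) -> no change; set of 8 is {8}
Step 9: union(9, 8) -> merged; set of 9 now {5, 6, 8, 9, 13}
Step 10: union(3, 1) -> merged; set of 3 now {1, 2, 3, 10}
Step 11: union(3, 4) -> merged; set of 3 now {1, 2, 3, 4, 10}
Component of 13: {5, 6, 8, 9, 13}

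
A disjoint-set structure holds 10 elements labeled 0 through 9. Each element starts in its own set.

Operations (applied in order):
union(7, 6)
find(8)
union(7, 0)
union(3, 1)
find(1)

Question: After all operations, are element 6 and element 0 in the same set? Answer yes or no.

Step 1: union(7, 6) -> merged; set of 7 now {6, 7}
Step 2: find(8) -> no change; set of 8 is {8}
Step 3: union(7, 0) -> merged; set of 7 now {0, 6, 7}
Step 4: union(3, 1) -> merged; set of 3 now {1, 3}
Step 5: find(1) -> no change; set of 1 is {1, 3}
Set of 6: {0, 6, 7}; 0 is a member.

Answer: yes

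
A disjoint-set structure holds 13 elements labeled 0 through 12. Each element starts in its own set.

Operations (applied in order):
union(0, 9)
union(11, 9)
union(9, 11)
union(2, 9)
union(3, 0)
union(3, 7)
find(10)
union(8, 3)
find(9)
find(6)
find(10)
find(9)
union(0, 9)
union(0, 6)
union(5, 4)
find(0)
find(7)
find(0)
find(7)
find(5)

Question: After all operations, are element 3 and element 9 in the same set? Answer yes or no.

Step 1: union(0, 9) -> merged; set of 0 now {0, 9}
Step 2: union(11, 9) -> merged; set of 11 now {0, 9, 11}
Step 3: union(9, 11) -> already same set; set of 9 now {0, 9, 11}
Step 4: union(2, 9) -> merged; set of 2 now {0, 2, 9, 11}
Step 5: union(3, 0) -> merged; set of 3 now {0, 2, 3, 9, 11}
Step 6: union(3, 7) -> merged; set of 3 now {0, 2, 3, 7, 9, 11}
Step 7: find(10) -> no change; set of 10 is {10}
Step 8: union(8, 3) -> merged; set of 8 now {0, 2, 3, 7, 8, 9, 11}
Step 9: find(9) -> no change; set of 9 is {0, 2, 3, 7, 8, 9, 11}
Step 10: find(6) -> no change; set of 6 is {6}
Step 11: find(10) -> no change; set of 10 is {10}
Step 12: find(9) -> no change; set of 9 is {0, 2, 3, 7, 8, 9, 11}
Step 13: union(0, 9) -> already same set; set of 0 now {0, 2, 3, 7, 8, 9, 11}
Step 14: union(0, 6) -> merged; set of 0 now {0, 2, 3, 6, 7, 8, 9, 11}
Step 15: union(5, 4) -> merged; set of 5 now {4, 5}
Step 16: find(0) -> no change; set of 0 is {0, 2, 3, 6, 7, 8, 9, 11}
Step 17: find(7) -> no change; set of 7 is {0, 2, 3, 6, 7, 8, 9, 11}
Step 18: find(0) -> no change; set of 0 is {0, 2, 3, 6, 7, 8, 9, 11}
Step 19: find(7) -> no change; set of 7 is {0, 2, 3, 6, 7, 8, 9, 11}
Step 20: find(5) -> no change; set of 5 is {4, 5}
Set of 3: {0, 2, 3, 6, 7, 8, 9, 11}; 9 is a member.

Answer: yes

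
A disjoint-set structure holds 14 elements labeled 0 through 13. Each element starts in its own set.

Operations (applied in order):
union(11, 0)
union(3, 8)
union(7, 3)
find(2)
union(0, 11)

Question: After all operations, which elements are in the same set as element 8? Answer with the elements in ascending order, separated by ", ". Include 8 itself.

Step 1: union(11, 0) -> merged; set of 11 now {0, 11}
Step 2: union(3, 8) -> merged; set of 3 now {3, 8}
Step 3: union(7, 3) -> merged; set of 7 now {3, 7, 8}
Step 4: find(2) -> no change; set of 2 is {2}
Step 5: union(0, 11) -> already same set; set of 0 now {0, 11}
Component of 8: {3, 7, 8}

Answer: 3, 7, 8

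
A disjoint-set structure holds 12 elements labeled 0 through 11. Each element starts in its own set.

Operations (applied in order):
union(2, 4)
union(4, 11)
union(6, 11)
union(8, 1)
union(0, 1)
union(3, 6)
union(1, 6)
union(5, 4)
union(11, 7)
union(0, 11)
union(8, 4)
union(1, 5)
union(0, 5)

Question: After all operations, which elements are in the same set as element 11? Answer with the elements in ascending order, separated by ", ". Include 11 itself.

Step 1: union(2, 4) -> merged; set of 2 now {2, 4}
Step 2: union(4, 11) -> merged; set of 4 now {2, 4, 11}
Step 3: union(6, 11) -> merged; set of 6 now {2, 4, 6, 11}
Step 4: union(8, 1) -> merged; set of 8 now {1, 8}
Step 5: union(0, 1) -> merged; set of 0 now {0, 1, 8}
Step 6: union(3, 6) -> merged; set of 3 now {2, 3, 4, 6, 11}
Step 7: union(1, 6) -> merged; set of 1 now {0, 1, 2, 3, 4, 6, 8, 11}
Step 8: union(5, 4) -> merged; set of 5 now {0, 1, 2, 3, 4, 5, 6, 8, 11}
Step 9: union(11, 7) -> merged; set of 11 now {0, 1, 2, 3, 4, 5, 6, 7, 8, 11}
Step 10: union(0, 11) -> already same set; set of 0 now {0, 1, 2, 3, 4, 5, 6, 7, 8, 11}
Step 11: union(8, 4) -> already same set; set of 8 now {0, 1, 2, 3, 4, 5, 6, 7, 8, 11}
Step 12: union(1, 5) -> already same set; set of 1 now {0, 1, 2, 3, 4, 5, 6, 7, 8, 11}
Step 13: union(0, 5) -> already same set; set of 0 now {0, 1, 2, 3, 4, 5, 6, 7, 8, 11}
Component of 11: {0, 1, 2, 3, 4, 5, 6, 7, 8, 11}

Answer: 0, 1, 2, 3, 4, 5, 6, 7, 8, 11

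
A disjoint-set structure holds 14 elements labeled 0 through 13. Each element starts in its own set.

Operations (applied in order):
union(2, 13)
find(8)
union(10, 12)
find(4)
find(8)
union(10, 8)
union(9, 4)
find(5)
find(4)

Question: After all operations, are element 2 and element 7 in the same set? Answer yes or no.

Answer: no

Derivation:
Step 1: union(2, 13) -> merged; set of 2 now {2, 13}
Step 2: find(8) -> no change; set of 8 is {8}
Step 3: union(10, 12) -> merged; set of 10 now {10, 12}
Step 4: find(4) -> no change; set of 4 is {4}
Step 5: find(8) -> no change; set of 8 is {8}
Step 6: union(10, 8) -> merged; set of 10 now {8, 10, 12}
Step 7: union(9, 4) -> merged; set of 9 now {4, 9}
Step 8: find(5) -> no change; set of 5 is {5}
Step 9: find(4) -> no change; set of 4 is {4, 9}
Set of 2: {2, 13}; 7 is not a member.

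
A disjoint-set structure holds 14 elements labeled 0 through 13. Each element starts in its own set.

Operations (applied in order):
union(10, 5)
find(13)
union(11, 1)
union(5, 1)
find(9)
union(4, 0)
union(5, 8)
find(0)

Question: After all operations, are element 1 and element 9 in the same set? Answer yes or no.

Answer: no

Derivation:
Step 1: union(10, 5) -> merged; set of 10 now {5, 10}
Step 2: find(13) -> no change; set of 13 is {13}
Step 3: union(11, 1) -> merged; set of 11 now {1, 11}
Step 4: union(5, 1) -> merged; set of 5 now {1, 5, 10, 11}
Step 5: find(9) -> no change; set of 9 is {9}
Step 6: union(4, 0) -> merged; set of 4 now {0, 4}
Step 7: union(5, 8) -> merged; set of 5 now {1, 5, 8, 10, 11}
Step 8: find(0) -> no change; set of 0 is {0, 4}
Set of 1: {1, 5, 8, 10, 11}; 9 is not a member.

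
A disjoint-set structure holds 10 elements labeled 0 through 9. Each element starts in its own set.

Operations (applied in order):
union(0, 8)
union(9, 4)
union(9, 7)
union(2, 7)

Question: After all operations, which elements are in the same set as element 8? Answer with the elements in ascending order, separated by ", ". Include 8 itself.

Answer: 0, 8

Derivation:
Step 1: union(0, 8) -> merged; set of 0 now {0, 8}
Step 2: union(9, 4) -> merged; set of 9 now {4, 9}
Step 3: union(9, 7) -> merged; set of 9 now {4, 7, 9}
Step 4: union(2, 7) -> merged; set of 2 now {2, 4, 7, 9}
Component of 8: {0, 8}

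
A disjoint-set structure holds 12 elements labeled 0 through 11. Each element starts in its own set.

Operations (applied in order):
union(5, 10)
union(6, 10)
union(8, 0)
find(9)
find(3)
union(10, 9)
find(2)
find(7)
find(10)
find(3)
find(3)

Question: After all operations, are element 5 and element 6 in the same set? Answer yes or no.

Answer: yes

Derivation:
Step 1: union(5, 10) -> merged; set of 5 now {5, 10}
Step 2: union(6, 10) -> merged; set of 6 now {5, 6, 10}
Step 3: union(8, 0) -> merged; set of 8 now {0, 8}
Step 4: find(9) -> no change; set of 9 is {9}
Step 5: find(3) -> no change; set of 3 is {3}
Step 6: union(10, 9) -> merged; set of 10 now {5, 6, 9, 10}
Step 7: find(2) -> no change; set of 2 is {2}
Step 8: find(7) -> no change; set of 7 is {7}
Step 9: find(10) -> no change; set of 10 is {5, 6, 9, 10}
Step 10: find(3) -> no change; set of 3 is {3}
Step 11: find(3) -> no change; set of 3 is {3}
Set of 5: {5, 6, 9, 10}; 6 is a member.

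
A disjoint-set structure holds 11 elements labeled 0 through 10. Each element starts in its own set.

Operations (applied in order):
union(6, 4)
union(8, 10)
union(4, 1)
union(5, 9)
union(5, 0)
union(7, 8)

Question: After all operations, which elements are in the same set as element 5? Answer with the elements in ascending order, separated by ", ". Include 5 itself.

Answer: 0, 5, 9

Derivation:
Step 1: union(6, 4) -> merged; set of 6 now {4, 6}
Step 2: union(8, 10) -> merged; set of 8 now {8, 10}
Step 3: union(4, 1) -> merged; set of 4 now {1, 4, 6}
Step 4: union(5, 9) -> merged; set of 5 now {5, 9}
Step 5: union(5, 0) -> merged; set of 5 now {0, 5, 9}
Step 6: union(7, 8) -> merged; set of 7 now {7, 8, 10}
Component of 5: {0, 5, 9}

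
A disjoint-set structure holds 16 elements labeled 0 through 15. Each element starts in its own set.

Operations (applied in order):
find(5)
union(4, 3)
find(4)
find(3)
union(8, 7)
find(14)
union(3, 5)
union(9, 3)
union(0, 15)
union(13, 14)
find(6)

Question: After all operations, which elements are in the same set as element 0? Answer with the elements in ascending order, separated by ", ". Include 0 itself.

Step 1: find(5) -> no change; set of 5 is {5}
Step 2: union(4, 3) -> merged; set of 4 now {3, 4}
Step 3: find(4) -> no change; set of 4 is {3, 4}
Step 4: find(3) -> no change; set of 3 is {3, 4}
Step 5: union(8, 7) -> merged; set of 8 now {7, 8}
Step 6: find(14) -> no change; set of 14 is {14}
Step 7: union(3, 5) -> merged; set of 3 now {3, 4, 5}
Step 8: union(9, 3) -> merged; set of 9 now {3, 4, 5, 9}
Step 9: union(0, 15) -> merged; set of 0 now {0, 15}
Step 10: union(13, 14) -> merged; set of 13 now {13, 14}
Step 11: find(6) -> no change; set of 6 is {6}
Component of 0: {0, 15}

Answer: 0, 15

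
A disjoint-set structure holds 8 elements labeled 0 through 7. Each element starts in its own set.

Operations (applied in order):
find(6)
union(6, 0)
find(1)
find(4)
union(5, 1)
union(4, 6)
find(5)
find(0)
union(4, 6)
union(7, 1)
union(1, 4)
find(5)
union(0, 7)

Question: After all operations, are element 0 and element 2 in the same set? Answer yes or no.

Answer: no

Derivation:
Step 1: find(6) -> no change; set of 6 is {6}
Step 2: union(6, 0) -> merged; set of 6 now {0, 6}
Step 3: find(1) -> no change; set of 1 is {1}
Step 4: find(4) -> no change; set of 4 is {4}
Step 5: union(5, 1) -> merged; set of 5 now {1, 5}
Step 6: union(4, 6) -> merged; set of 4 now {0, 4, 6}
Step 7: find(5) -> no change; set of 5 is {1, 5}
Step 8: find(0) -> no change; set of 0 is {0, 4, 6}
Step 9: union(4, 6) -> already same set; set of 4 now {0, 4, 6}
Step 10: union(7, 1) -> merged; set of 7 now {1, 5, 7}
Step 11: union(1, 4) -> merged; set of 1 now {0, 1, 4, 5, 6, 7}
Step 12: find(5) -> no change; set of 5 is {0, 1, 4, 5, 6, 7}
Step 13: union(0, 7) -> already same set; set of 0 now {0, 1, 4, 5, 6, 7}
Set of 0: {0, 1, 4, 5, 6, 7}; 2 is not a member.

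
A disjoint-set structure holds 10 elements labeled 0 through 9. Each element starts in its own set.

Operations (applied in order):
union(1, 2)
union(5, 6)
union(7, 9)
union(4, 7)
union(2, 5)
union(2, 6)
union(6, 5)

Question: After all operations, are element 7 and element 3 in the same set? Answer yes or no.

Step 1: union(1, 2) -> merged; set of 1 now {1, 2}
Step 2: union(5, 6) -> merged; set of 5 now {5, 6}
Step 3: union(7, 9) -> merged; set of 7 now {7, 9}
Step 4: union(4, 7) -> merged; set of 4 now {4, 7, 9}
Step 5: union(2, 5) -> merged; set of 2 now {1, 2, 5, 6}
Step 6: union(2, 6) -> already same set; set of 2 now {1, 2, 5, 6}
Step 7: union(6, 5) -> already same set; set of 6 now {1, 2, 5, 6}
Set of 7: {4, 7, 9}; 3 is not a member.

Answer: no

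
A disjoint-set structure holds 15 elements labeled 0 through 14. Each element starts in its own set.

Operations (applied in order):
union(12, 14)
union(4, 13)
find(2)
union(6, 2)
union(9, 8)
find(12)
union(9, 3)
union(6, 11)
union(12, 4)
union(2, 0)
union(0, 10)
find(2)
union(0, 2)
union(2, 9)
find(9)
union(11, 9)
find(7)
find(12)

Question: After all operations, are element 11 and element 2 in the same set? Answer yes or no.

Step 1: union(12, 14) -> merged; set of 12 now {12, 14}
Step 2: union(4, 13) -> merged; set of 4 now {4, 13}
Step 3: find(2) -> no change; set of 2 is {2}
Step 4: union(6, 2) -> merged; set of 6 now {2, 6}
Step 5: union(9, 8) -> merged; set of 9 now {8, 9}
Step 6: find(12) -> no change; set of 12 is {12, 14}
Step 7: union(9, 3) -> merged; set of 9 now {3, 8, 9}
Step 8: union(6, 11) -> merged; set of 6 now {2, 6, 11}
Step 9: union(12, 4) -> merged; set of 12 now {4, 12, 13, 14}
Step 10: union(2, 0) -> merged; set of 2 now {0, 2, 6, 11}
Step 11: union(0, 10) -> merged; set of 0 now {0, 2, 6, 10, 11}
Step 12: find(2) -> no change; set of 2 is {0, 2, 6, 10, 11}
Step 13: union(0, 2) -> already same set; set of 0 now {0, 2, 6, 10, 11}
Step 14: union(2, 9) -> merged; set of 2 now {0, 2, 3, 6, 8, 9, 10, 11}
Step 15: find(9) -> no change; set of 9 is {0, 2, 3, 6, 8, 9, 10, 11}
Step 16: union(11, 9) -> already same set; set of 11 now {0, 2, 3, 6, 8, 9, 10, 11}
Step 17: find(7) -> no change; set of 7 is {7}
Step 18: find(12) -> no change; set of 12 is {4, 12, 13, 14}
Set of 11: {0, 2, 3, 6, 8, 9, 10, 11}; 2 is a member.

Answer: yes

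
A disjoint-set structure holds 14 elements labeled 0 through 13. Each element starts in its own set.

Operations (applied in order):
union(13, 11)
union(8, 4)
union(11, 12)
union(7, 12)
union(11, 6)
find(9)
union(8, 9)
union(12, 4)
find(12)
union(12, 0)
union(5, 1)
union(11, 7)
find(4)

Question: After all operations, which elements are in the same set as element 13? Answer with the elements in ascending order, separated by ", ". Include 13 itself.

Answer: 0, 4, 6, 7, 8, 9, 11, 12, 13

Derivation:
Step 1: union(13, 11) -> merged; set of 13 now {11, 13}
Step 2: union(8, 4) -> merged; set of 8 now {4, 8}
Step 3: union(11, 12) -> merged; set of 11 now {11, 12, 13}
Step 4: union(7, 12) -> merged; set of 7 now {7, 11, 12, 13}
Step 5: union(11, 6) -> merged; set of 11 now {6, 7, 11, 12, 13}
Step 6: find(9) -> no change; set of 9 is {9}
Step 7: union(8, 9) -> merged; set of 8 now {4, 8, 9}
Step 8: union(12, 4) -> merged; set of 12 now {4, 6, 7, 8, 9, 11, 12, 13}
Step 9: find(12) -> no change; set of 12 is {4, 6, 7, 8, 9, 11, 12, 13}
Step 10: union(12, 0) -> merged; set of 12 now {0, 4, 6, 7, 8, 9, 11, 12, 13}
Step 11: union(5, 1) -> merged; set of 5 now {1, 5}
Step 12: union(11, 7) -> already same set; set of 11 now {0, 4, 6, 7, 8, 9, 11, 12, 13}
Step 13: find(4) -> no change; set of 4 is {0, 4, 6, 7, 8, 9, 11, 12, 13}
Component of 13: {0, 4, 6, 7, 8, 9, 11, 12, 13}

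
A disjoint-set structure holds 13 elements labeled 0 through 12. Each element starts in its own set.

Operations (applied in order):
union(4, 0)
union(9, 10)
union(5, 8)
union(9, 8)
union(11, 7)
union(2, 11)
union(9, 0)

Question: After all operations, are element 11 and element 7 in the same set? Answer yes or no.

Answer: yes

Derivation:
Step 1: union(4, 0) -> merged; set of 4 now {0, 4}
Step 2: union(9, 10) -> merged; set of 9 now {9, 10}
Step 3: union(5, 8) -> merged; set of 5 now {5, 8}
Step 4: union(9, 8) -> merged; set of 9 now {5, 8, 9, 10}
Step 5: union(11, 7) -> merged; set of 11 now {7, 11}
Step 6: union(2, 11) -> merged; set of 2 now {2, 7, 11}
Step 7: union(9, 0) -> merged; set of 9 now {0, 4, 5, 8, 9, 10}
Set of 11: {2, 7, 11}; 7 is a member.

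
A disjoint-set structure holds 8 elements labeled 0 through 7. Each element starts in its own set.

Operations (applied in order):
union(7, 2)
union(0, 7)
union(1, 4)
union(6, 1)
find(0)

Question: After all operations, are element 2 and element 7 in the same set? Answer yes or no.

Step 1: union(7, 2) -> merged; set of 7 now {2, 7}
Step 2: union(0, 7) -> merged; set of 0 now {0, 2, 7}
Step 3: union(1, 4) -> merged; set of 1 now {1, 4}
Step 4: union(6, 1) -> merged; set of 6 now {1, 4, 6}
Step 5: find(0) -> no change; set of 0 is {0, 2, 7}
Set of 2: {0, 2, 7}; 7 is a member.

Answer: yes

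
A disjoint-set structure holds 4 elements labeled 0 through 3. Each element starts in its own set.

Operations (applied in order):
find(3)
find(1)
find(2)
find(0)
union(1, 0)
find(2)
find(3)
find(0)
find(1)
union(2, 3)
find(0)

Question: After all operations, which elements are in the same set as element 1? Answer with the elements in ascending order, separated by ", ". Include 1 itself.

Answer: 0, 1

Derivation:
Step 1: find(3) -> no change; set of 3 is {3}
Step 2: find(1) -> no change; set of 1 is {1}
Step 3: find(2) -> no change; set of 2 is {2}
Step 4: find(0) -> no change; set of 0 is {0}
Step 5: union(1, 0) -> merged; set of 1 now {0, 1}
Step 6: find(2) -> no change; set of 2 is {2}
Step 7: find(3) -> no change; set of 3 is {3}
Step 8: find(0) -> no change; set of 0 is {0, 1}
Step 9: find(1) -> no change; set of 1 is {0, 1}
Step 10: union(2, 3) -> merged; set of 2 now {2, 3}
Step 11: find(0) -> no change; set of 0 is {0, 1}
Component of 1: {0, 1}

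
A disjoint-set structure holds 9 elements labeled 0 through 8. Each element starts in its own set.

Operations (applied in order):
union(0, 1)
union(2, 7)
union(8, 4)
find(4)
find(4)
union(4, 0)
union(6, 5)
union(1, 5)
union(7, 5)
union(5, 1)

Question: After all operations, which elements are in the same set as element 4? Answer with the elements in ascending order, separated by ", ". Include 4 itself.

Step 1: union(0, 1) -> merged; set of 0 now {0, 1}
Step 2: union(2, 7) -> merged; set of 2 now {2, 7}
Step 3: union(8, 4) -> merged; set of 8 now {4, 8}
Step 4: find(4) -> no change; set of 4 is {4, 8}
Step 5: find(4) -> no change; set of 4 is {4, 8}
Step 6: union(4, 0) -> merged; set of 4 now {0, 1, 4, 8}
Step 7: union(6, 5) -> merged; set of 6 now {5, 6}
Step 8: union(1, 5) -> merged; set of 1 now {0, 1, 4, 5, 6, 8}
Step 9: union(7, 5) -> merged; set of 7 now {0, 1, 2, 4, 5, 6, 7, 8}
Step 10: union(5, 1) -> already same set; set of 5 now {0, 1, 2, 4, 5, 6, 7, 8}
Component of 4: {0, 1, 2, 4, 5, 6, 7, 8}

Answer: 0, 1, 2, 4, 5, 6, 7, 8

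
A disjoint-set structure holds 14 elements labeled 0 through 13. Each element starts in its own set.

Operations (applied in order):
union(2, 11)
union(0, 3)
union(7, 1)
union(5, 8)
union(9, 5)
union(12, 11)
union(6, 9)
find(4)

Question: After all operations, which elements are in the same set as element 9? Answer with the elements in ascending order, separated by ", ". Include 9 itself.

Answer: 5, 6, 8, 9

Derivation:
Step 1: union(2, 11) -> merged; set of 2 now {2, 11}
Step 2: union(0, 3) -> merged; set of 0 now {0, 3}
Step 3: union(7, 1) -> merged; set of 7 now {1, 7}
Step 4: union(5, 8) -> merged; set of 5 now {5, 8}
Step 5: union(9, 5) -> merged; set of 9 now {5, 8, 9}
Step 6: union(12, 11) -> merged; set of 12 now {2, 11, 12}
Step 7: union(6, 9) -> merged; set of 6 now {5, 6, 8, 9}
Step 8: find(4) -> no change; set of 4 is {4}
Component of 9: {5, 6, 8, 9}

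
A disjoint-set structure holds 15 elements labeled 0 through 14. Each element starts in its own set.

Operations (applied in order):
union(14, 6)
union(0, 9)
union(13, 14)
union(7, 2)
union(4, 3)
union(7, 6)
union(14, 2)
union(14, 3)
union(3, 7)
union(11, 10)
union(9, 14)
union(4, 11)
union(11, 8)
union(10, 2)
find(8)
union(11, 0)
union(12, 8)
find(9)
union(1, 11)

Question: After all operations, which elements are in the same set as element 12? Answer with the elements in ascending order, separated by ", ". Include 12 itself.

Step 1: union(14, 6) -> merged; set of 14 now {6, 14}
Step 2: union(0, 9) -> merged; set of 0 now {0, 9}
Step 3: union(13, 14) -> merged; set of 13 now {6, 13, 14}
Step 4: union(7, 2) -> merged; set of 7 now {2, 7}
Step 5: union(4, 3) -> merged; set of 4 now {3, 4}
Step 6: union(7, 6) -> merged; set of 7 now {2, 6, 7, 13, 14}
Step 7: union(14, 2) -> already same set; set of 14 now {2, 6, 7, 13, 14}
Step 8: union(14, 3) -> merged; set of 14 now {2, 3, 4, 6, 7, 13, 14}
Step 9: union(3, 7) -> already same set; set of 3 now {2, 3, 4, 6, 7, 13, 14}
Step 10: union(11, 10) -> merged; set of 11 now {10, 11}
Step 11: union(9, 14) -> merged; set of 9 now {0, 2, 3, 4, 6, 7, 9, 13, 14}
Step 12: union(4, 11) -> merged; set of 4 now {0, 2, 3, 4, 6, 7, 9, 10, 11, 13, 14}
Step 13: union(11, 8) -> merged; set of 11 now {0, 2, 3, 4, 6, 7, 8, 9, 10, 11, 13, 14}
Step 14: union(10, 2) -> already same set; set of 10 now {0, 2, 3, 4, 6, 7, 8, 9, 10, 11, 13, 14}
Step 15: find(8) -> no change; set of 8 is {0, 2, 3, 4, 6, 7, 8, 9, 10, 11, 13, 14}
Step 16: union(11, 0) -> already same set; set of 11 now {0, 2, 3, 4, 6, 7, 8, 9, 10, 11, 13, 14}
Step 17: union(12, 8) -> merged; set of 12 now {0, 2, 3, 4, 6, 7, 8, 9, 10, 11, 12, 13, 14}
Step 18: find(9) -> no change; set of 9 is {0, 2, 3, 4, 6, 7, 8, 9, 10, 11, 12, 13, 14}
Step 19: union(1, 11) -> merged; set of 1 now {0, 1, 2, 3, 4, 6, 7, 8, 9, 10, 11, 12, 13, 14}
Component of 12: {0, 1, 2, 3, 4, 6, 7, 8, 9, 10, 11, 12, 13, 14}

Answer: 0, 1, 2, 3, 4, 6, 7, 8, 9, 10, 11, 12, 13, 14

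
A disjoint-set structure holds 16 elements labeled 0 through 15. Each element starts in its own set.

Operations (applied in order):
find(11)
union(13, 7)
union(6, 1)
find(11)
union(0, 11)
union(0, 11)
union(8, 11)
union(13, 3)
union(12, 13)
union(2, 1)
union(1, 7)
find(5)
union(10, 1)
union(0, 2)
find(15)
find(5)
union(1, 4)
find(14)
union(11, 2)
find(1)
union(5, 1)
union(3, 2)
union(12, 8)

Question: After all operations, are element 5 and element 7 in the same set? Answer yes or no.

Answer: yes

Derivation:
Step 1: find(11) -> no change; set of 11 is {11}
Step 2: union(13, 7) -> merged; set of 13 now {7, 13}
Step 3: union(6, 1) -> merged; set of 6 now {1, 6}
Step 4: find(11) -> no change; set of 11 is {11}
Step 5: union(0, 11) -> merged; set of 0 now {0, 11}
Step 6: union(0, 11) -> already same set; set of 0 now {0, 11}
Step 7: union(8, 11) -> merged; set of 8 now {0, 8, 11}
Step 8: union(13, 3) -> merged; set of 13 now {3, 7, 13}
Step 9: union(12, 13) -> merged; set of 12 now {3, 7, 12, 13}
Step 10: union(2, 1) -> merged; set of 2 now {1, 2, 6}
Step 11: union(1, 7) -> merged; set of 1 now {1, 2, 3, 6, 7, 12, 13}
Step 12: find(5) -> no change; set of 5 is {5}
Step 13: union(10, 1) -> merged; set of 10 now {1, 2, 3, 6, 7, 10, 12, 13}
Step 14: union(0, 2) -> merged; set of 0 now {0, 1, 2, 3, 6, 7, 8, 10, 11, 12, 13}
Step 15: find(15) -> no change; set of 15 is {15}
Step 16: find(5) -> no change; set of 5 is {5}
Step 17: union(1, 4) -> merged; set of 1 now {0, 1, 2, 3, 4, 6, 7, 8, 10, 11, 12, 13}
Step 18: find(14) -> no change; set of 14 is {14}
Step 19: union(11, 2) -> already same set; set of 11 now {0, 1, 2, 3, 4, 6, 7, 8, 10, 11, 12, 13}
Step 20: find(1) -> no change; set of 1 is {0, 1, 2, 3, 4, 6, 7, 8, 10, 11, 12, 13}
Step 21: union(5, 1) -> merged; set of 5 now {0, 1, 2, 3, 4, 5, 6, 7, 8, 10, 11, 12, 13}
Step 22: union(3, 2) -> already same set; set of 3 now {0, 1, 2, 3, 4, 5, 6, 7, 8, 10, 11, 12, 13}
Step 23: union(12, 8) -> already same set; set of 12 now {0, 1, 2, 3, 4, 5, 6, 7, 8, 10, 11, 12, 13}
Set of 5: {0, 1, 2, 3, 4, 5, 6, 7, 8, 10, 11, 12, 13}; 7 is a member.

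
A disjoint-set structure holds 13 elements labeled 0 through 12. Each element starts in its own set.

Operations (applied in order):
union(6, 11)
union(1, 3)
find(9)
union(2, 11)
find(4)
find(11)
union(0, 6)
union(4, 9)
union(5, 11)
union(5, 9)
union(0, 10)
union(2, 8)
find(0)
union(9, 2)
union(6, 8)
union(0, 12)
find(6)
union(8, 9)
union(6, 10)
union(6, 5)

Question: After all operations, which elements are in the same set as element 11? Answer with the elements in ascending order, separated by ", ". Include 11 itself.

Step 1: union(6, 11) -> merged; set of 6 now {6, 11}
Step 2: union(1, 3) -> merged; set of 1 now {1, 3}
Step 3: find(9) -> no change; set of 9 is {9}
Step 4: union(2, 11) -> merged; set of 2 now {2, 6, 11}
Step 5: find(4) -> no change; set of 4 is {4}
Step 6: find(11) -> no change; set of 11 is {2, 6, 11}
Step 7: union(0, 6) -> merged; set of 0 now {0, 2, 6, 11}
Step 8: union(4, 9) -> merged; set of 4 now {4, 9}
Step 9: union(5, 11) -> merged; set of 5 now {0, 2, 5, 6, 11}
Step 10: union(5, 9) -> merged; set of 5 now {0, 2, 4, 5, 6, 9, 11}
Step 11: union(0, 10) -> merged; set of 0 now {0, 2, 4, 5, 6, 9, 10, 11}
Step 12: union(2, 8) -> merged; set of 2 now {0, 2, 4, 5, 6, 8, 9, 10, 11}
Step 13: find(0) -> no change; set of 0 is {0, 2, 4, 5, 6, 8, 9, 10, 11}
Step 14: union(9, 2) -> already same set; set of 9 now {0, 2, 4, 5, 6, 8, 9, 10, 11}
Step 15: union(6, 8) -> already same set; set of 6 now {0, 2, 4, 5, 6, 8, 9, 10, 11}
Step 16: union(0, 12) -> merged; set of 0 now {0, 2, 4, 5, 6, 8, 9, 10, 11, 12}
Step 17: find(6) -> no change; set of 6 is {0, 2, 4, 5, 6, 8, 9, 10, 11, 12}
Step 18: union(8, 9) -> already same set; set of 8 now {0, 2, 4, 5, 6, 8, 9, 10, 11, 12}
Step 19: union(6, 10) -> already same set; set of 6 now {0, 2, 4, 5, 6, 8, 9, 10, 11, 12}
Step 20: union(6, 5) -> already same set; set of 6 now {0, 2, 4, 5, 6, 8, 9, 10, 11, 12}
Component of 11: {0, 2, 4, 5, 6, 8, 9, 10, 11, 12}

Answer: 0, 2, 4, 5, 6, 8, 9, 10, 11, 12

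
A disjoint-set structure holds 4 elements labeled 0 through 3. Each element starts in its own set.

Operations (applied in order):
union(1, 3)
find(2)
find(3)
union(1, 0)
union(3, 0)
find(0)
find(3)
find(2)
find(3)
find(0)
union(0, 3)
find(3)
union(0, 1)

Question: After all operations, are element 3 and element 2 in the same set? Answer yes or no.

Answer: no

Derivation:
Step 1: union(1, 3) -> merged; set of 1 now {1, 3}
Step 2: find(2) -> no change; set of 2 is {2}
Step 3: find(3) -> no change; set of 3 is {1, 3}
Step 4: union(1, 0) -> merged; set of 1 now {0, 1, 3}
Step 5: union(3, 0) -> already same set; set of 3 now {0, 1, 3}
Step 6: find(0) -> no change; set of 0 is {0, 1, 3}
Step 7: find(3) -> no change; set of 3 is {0, 1, 3}
Step 8: find(2) -> no change; set of 2 is {2}
Step 9: find(3) -> no change; set of 3 is {0, 1, 3}
Step 10: find(0) -> no change; set of 0 is {0, 1, 3}
Step 11: union(0, 3) -> already same set; set of 0 now {0, 1, 3}
Step 12: find(3) -> no change; set of 3 is {0, 1, 3}
Step 13: union(0, 1) -> already same set; set of 0 now {0, 1, 3}
Set of 3: {0, 1, 3}; 2 is not a member.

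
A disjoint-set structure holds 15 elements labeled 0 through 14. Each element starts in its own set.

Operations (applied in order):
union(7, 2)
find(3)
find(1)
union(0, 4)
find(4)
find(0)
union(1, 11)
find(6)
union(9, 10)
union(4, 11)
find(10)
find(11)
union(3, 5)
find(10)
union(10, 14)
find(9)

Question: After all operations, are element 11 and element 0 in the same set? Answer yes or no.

Answer: yes

Derivation:
Step 1: union(7, 2) -> merged; set of 7 now {2, 7}
Step 2: find(3) -> no change; set of 3 is {3}
Step 3: find(1) -> no change; set of 1 is {1}
Step 4: union(0, 4) -> merged; set of 0 now {0, 4}
Step 5: find(4) -> no change; set of 4 is {0, 4}
Step 6: find(0) -> no change; set of 0 is {0, 4}
Step 7: union(1, 11) -> merged; set of 1 now {1, 11}
Step 8: find(6) -> no change; set of 6 is {6}
Step 9: union(9, 10) -> merged; set of 9 now {9, 10}
Step 10: union(4, 11) -> merged; set of 4 now {0, 1, 4, 11}
Step 11: find(10) -> no change; set of 10 is {9, 10}
Step 12: find(11) -> no change; set of 11 is {0, 1, 4, 11}
Step 13: union(3, 5) -> merged; set of 3 now {3, 5}
Step 14: find(10) -> no change; set of 10 is {9, 10}
Step 15: union(10, 14) -> merged; set of 10 now {9, 10, 14}
Step 16: find(9) -> no change; set of 9 is {9, 10, 14}
Set of 11: {0, 1, 4, 11}; 0 is a member.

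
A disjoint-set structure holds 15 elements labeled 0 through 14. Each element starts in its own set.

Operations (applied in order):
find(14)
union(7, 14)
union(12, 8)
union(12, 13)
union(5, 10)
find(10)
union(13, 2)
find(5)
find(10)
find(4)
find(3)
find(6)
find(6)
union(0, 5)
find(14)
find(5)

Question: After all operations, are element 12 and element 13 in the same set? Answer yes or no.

Answer: yes

Derivation:
Step 1: find(14) -> no change; set of 14 is {14}
Step 2: union(7, 14) -> merged; set of 7 now {7, 14}
Step 3: union(12, 8) -> merged; set of 12 now {8, 12}
Step 4: union(12, 13) -> merged; set of 12 now {8, 12, 13}
Step 5: union(5, 10) -> merged; set of 5 now {5, 10}
Step 6: find(10) -> no change; set of 10 is {5, 10}
Step 7: union(13, 2) -> merged; set of 13 now {2, 8, 12, 13}
Step 8: find(5) -> no change; set of 5 is {5, 10}
Step 9: find(10) -> no change; set of 10 is {5, 10}
Step 10: find(4) -> no change; set of 4 is {4}
Step 11: find(3) -> no change; set of 3 is {3}
Step 12: find(6) -> no change; set of 6 is {6}
Step 13: find(6) -> no change; set of 6 is {6}
Step 14: union(0, 5) -> merged; set of 0 now {0, 5, 10}
Step 15: find(14) -> no change; set of 14 is {7, 14}
Step 16: find(5) -> no change; set of 5 is {0, 5, 10}
Set of 12: {2, 8, 12, 13}; 13 is a member.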